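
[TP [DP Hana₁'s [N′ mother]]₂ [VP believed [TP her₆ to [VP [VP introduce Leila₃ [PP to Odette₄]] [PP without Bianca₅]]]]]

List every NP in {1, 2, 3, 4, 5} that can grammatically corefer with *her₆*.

*her* is a pronoun, so Principle B applies: it must be free in its binding domain.
Binding domain of *her₆*: the matrix TP, whose subject is [Hana₁'s mother]₂.
*Hana₁* and the pronoun do not c-command one another → neither Principle B nor Principle C is at stake; coindexation permitted.
*[Hana₁'s mother]₂* c-commands the pronoun within its binding domain → coindexation would violate Principle B.
*Leila₃*: the pronoun c-commands this R-expression → coindexation would violate Principle C on *Leila₃*.
*Odette₄*: the pronoun c-commands this R-expression → coindexation would violate Principle C on *Odette₄*.
*Bianca₅*: the pronoun c-commands this R-expression → coindexation would violate Principle C on *Bianca₅*.

{1}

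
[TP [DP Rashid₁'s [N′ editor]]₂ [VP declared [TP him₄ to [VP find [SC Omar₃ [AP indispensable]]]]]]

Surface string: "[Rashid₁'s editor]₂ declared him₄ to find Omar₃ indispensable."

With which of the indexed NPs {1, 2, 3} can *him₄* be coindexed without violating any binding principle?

{1}

*him* is a pronoun, so Principle B applies: it must be free in its binding domain.
Binding domain of *him₄*: the matrix TP, whose subject is [Rashid₁'s editor]₂.
*Rashid₁* and the pronoun do not c-command one another → neither Principle B nor Principle C is at stake; coindexation permitted.
*[Rashid₁'s editor]₂* c-commands the pronoun within its binding domain → coindexation would violate Principle B.
*Omar₃*: the pronoun c-commands this R-expression → coindexation would violate Principle C on *Omar₃*.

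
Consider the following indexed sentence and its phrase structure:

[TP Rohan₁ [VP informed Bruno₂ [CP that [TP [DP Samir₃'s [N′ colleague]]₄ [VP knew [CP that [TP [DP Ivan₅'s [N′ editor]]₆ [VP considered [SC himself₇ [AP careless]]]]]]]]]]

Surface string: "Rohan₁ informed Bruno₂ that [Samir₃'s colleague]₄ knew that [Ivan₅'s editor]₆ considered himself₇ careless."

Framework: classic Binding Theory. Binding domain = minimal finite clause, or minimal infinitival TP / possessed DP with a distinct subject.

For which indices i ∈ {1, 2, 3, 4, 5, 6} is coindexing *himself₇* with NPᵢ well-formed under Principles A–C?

*himself* is an anaphor, so Principle A applies: it must be bound in its binding domain.
Binding domain of *himself₇*: the embedded TP, whose subject is [Ivan₅'s editor]₆.
*Rohan₁* c-commands the anaphor but is outside its binding domain → cannot satisfy Principle A.
*Bruno₂* c-commands the anaphor but is outside its binding domain → cannot satisfy Principle A.
*Samir₃* does not c-command the anaphor → cannot bind it.
*[Samir₃'s colleague]₄* c-commands the anaphor but is outside its binding domain → cannot satisfy Principle A.
*Ivan₅* does not c-command the anaphor → cannot bind it.
*[Ivan₅'s editor]₆* c-commands the anaphor within its binding domain → licit binder.

{6}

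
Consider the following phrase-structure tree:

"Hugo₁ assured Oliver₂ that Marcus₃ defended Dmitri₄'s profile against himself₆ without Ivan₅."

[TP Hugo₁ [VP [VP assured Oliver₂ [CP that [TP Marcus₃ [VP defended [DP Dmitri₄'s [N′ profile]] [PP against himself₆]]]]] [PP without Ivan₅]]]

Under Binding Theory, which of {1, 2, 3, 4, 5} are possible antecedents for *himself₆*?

*himself* is an anaphor, so Principle A applies: it must be bound in its binding domain.
Binding domain of *himself₆*: the embedded TP, whose subject is Marcus₃.
*Hugo₁* c-commands the anaphor but is outside its binding domain → cannot satisfy Principle A.
*Oliver₂* c-commands the anaphor but is outside its binding domain → cannot satisfy Principle A.
*Marcus₃* c-commands the anaphor within its binding domain → licit binder.
*Dmitri₄* does not c-command the anaphor → cannot bind it.
*Ivan₅* does not c-command the anaphor → cannot bind it.

{3}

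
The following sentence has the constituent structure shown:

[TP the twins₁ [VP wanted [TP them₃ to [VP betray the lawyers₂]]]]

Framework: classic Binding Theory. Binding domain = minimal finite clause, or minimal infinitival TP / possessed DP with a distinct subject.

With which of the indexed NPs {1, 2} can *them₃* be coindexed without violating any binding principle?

*them* is a pronoun, so Principle B applies: it must be free in its binding domain.
Binding domain of *them₃*: the matrix TP, whose subject is the twins₁.
*the twins₁* c-commands the pronoun within its binding domain → coindexation would violate Principle B.
*the lawyers₂*: the pronoun c-commands this R-expression → coindexation would violate Principle C on *the lawyers₂*.

none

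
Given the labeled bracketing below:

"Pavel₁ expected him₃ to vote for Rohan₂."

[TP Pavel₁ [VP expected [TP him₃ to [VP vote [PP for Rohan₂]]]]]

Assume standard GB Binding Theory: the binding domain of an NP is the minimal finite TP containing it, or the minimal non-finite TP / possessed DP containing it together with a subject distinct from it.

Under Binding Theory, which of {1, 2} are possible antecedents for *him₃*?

*him* is a pronoun, so Principle B applies: it must be free in its binding domain.
Binding domain of *him₃*: the matrix TP, whose subject is Pavel₁.
*Pavel₁* c-commands the pronoun within its binding domain → coindexation would violate Principle B.
*Rohan₂*: the pronoun c-commands this R-expression → coindexation would violate Principle C on *Rohan₂*.

none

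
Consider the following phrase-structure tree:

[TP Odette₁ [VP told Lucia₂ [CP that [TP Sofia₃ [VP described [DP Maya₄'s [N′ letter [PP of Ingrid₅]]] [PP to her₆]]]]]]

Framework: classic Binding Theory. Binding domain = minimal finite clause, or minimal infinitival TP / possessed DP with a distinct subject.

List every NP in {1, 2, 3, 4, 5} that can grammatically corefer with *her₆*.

*her* is a pronoun, so Principle B applies: it must be free in its binding domain.
Binding domain of *her₆*: the embedded TP, whose subject is Sofia₃.
*Odette₁* c-commands the pronoun but from outside its binding domain, and is not c-commanded by it → coindexation permitted.
*Lucia₂* c-commands the pronoun but from outside its binding domain, and is not c-commanded by it → coindexation permitted.
*Sofia₃* c-commands the pronoun within its binding domain → coindexation would violate Principle B.
*Maya₄* and the pronoun do not c-command one another → neither Principle B nor Principle C is at stake; coindexation permitted.
*Ingrid₅* and the pronoun do not c-command one another → neither Principle B nor Principle C is at stake; coindexation permitted.

{1, 2, 4, 5}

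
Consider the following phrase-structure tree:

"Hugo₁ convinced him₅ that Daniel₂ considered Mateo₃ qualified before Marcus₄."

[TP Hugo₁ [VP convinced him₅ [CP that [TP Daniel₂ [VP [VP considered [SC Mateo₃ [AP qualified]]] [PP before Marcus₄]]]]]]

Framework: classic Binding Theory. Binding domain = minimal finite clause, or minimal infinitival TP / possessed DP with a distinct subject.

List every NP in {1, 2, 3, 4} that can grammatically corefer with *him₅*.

none

*him* is a pronoun, so Principle B applies: it must be free in its binding domain.
Binding domain of *him₅*: the matrix TP, whose subject is Hugo₁.
*Hugo₁* c-commands the pronoun within its binding domain → coindexation would violate Principle B.
*Daniel₂*: the pronoun c-commands this R-expression → coindexation would violate Principle C on *Daniel₂*.
*Mateo₃*: the pronoun c-commands this R-expression → coindexation would violate Principle C on *Mateo₃*.
*Marcus₄*: the pronoun c-commands this R-expression → coindexation would violate Principle C on *Marcus₄*.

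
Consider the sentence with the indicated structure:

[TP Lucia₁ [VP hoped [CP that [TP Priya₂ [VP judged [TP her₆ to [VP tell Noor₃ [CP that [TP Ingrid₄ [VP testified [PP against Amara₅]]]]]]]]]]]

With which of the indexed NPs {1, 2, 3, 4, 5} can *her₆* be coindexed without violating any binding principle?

*her* is a pronoun, so Principle B applies: it must be free in its binding domain.
Binding domain of *her₆*: the embedded TP, whose subject is Priya₂.
*Lucia₁* c-commands the pronoun but from outside its binding domain, and is not c-commanded by it → coindexation permitted.
*Priya₂* c-commands the pronoun within its binding domain → coindexation would violate Principle B.
*Noor₃*: the pronoun c-commands this R-expression → coindexation would violate Principle C on *Noor₃*.
*Ingrid₄*: the pronoun c-commands this R-expression → coindexation would violate Principle C on *Ingrid₄*.
*Amara₅*: the pronoun c-commands this R-expression → coindexation would violate Principle C on *Amara₅*.

{1}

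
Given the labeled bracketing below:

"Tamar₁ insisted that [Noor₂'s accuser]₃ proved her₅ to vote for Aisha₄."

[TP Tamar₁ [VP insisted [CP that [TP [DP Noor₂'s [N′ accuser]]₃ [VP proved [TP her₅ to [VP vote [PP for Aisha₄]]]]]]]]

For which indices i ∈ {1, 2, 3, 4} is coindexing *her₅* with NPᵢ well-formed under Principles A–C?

{1, 2}

*her* is a pronoun, so Principle B applies: it must be free in its binding domain.
Binding domain of *her₅*: the embedded TP, whose subject is [Noor₂'s accuser]₃.
*Tamar₁* c-commands the pronoun but from outside its binding domain, and is not c-commanded by it → coindexation permitted.
*Noor₂* and the pronoun do not c-command one another → neither Principle B nor Principle C is at stake; coindexation permitted.
*[Noor₂'s accuser]₃* c-commands the pronoun within its binding domain → coindexation would violate Principle B.
*Aisha₄*: the pronoun c-commands this R-expression → coindexation would violate Principle C on *Aisha₄*.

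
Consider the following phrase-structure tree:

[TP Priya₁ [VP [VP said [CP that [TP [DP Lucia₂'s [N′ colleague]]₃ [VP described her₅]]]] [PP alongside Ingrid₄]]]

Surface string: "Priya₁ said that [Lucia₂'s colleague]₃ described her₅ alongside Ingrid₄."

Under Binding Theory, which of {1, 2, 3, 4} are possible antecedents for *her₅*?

{1, 2, 4}

*her* is a pronoun, so Principle B applies: it must be free in its binding domain.
Binding domain of *her₅*: the embedded TP, whose subject is [Lucia₂'s colleague]₃.
*Priya₁* c-commands the pronoun but from outside its binding domain, and is not c-commanded by it → coindexation permitted.
*Lucia₂* and the pronoun do not c-command one another → neither Principle B nor Principle C is at stake; coindexation permitted.
*[Lucia₂'s colleague]₃* c-commands the pronoun within its binding domain → coindexation would violate Principle B.
*Ingrid₄* and the pronoun do not c-command one another → neither Principle B nor Principle C is at stake; coindexation permitted.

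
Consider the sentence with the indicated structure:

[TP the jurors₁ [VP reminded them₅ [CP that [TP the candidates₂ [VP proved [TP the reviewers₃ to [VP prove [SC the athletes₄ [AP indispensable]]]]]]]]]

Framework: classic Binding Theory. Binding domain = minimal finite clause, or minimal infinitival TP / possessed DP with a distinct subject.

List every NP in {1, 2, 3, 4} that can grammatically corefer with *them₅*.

none

*them* is a pronoun, so Principle B applies: it must be free in its binding domain.
Binding domain of *them₅*: the matrix TP, whose subject is the jurors₁.
*the jurors₁* c-commands the pronoun within its binding domain → coindexation would violate Principle B.
*the candidates₂*: the pronoun c-commands this R-expression → coindexation would violate Principle C on *the candidates₂*.
*the reviewers₃*: the pronoun c-commands this R-expression → coindexation would violate Principle C on *the reviewers₃*.
*the athletes₄*: the pronoun c-commands this R-expression → coindexation would violate Principle C on *the athletes₄*.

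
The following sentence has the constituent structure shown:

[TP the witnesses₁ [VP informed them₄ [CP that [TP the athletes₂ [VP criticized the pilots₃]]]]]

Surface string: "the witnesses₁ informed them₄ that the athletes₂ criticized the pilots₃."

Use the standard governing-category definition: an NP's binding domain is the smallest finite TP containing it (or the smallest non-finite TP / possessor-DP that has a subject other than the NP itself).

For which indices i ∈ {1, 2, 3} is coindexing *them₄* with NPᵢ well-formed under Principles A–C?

*them* is a pronoun, so Principle B applies: it must be free in its binding domain.
Binding domain of *them₄*: the matrix TP, whose subject is the witnesses₁.
*the witnesses₁* c-commands the pronoun within its binding domain → coindexation would violate Principle B.
*the athletes₂*: the pronoun c-commands this R-expression → coindexation would violate Principle C on *the athletes₂*.
*the pilots₃*: the pronoun c-commands this R-expression → coindexation would violate Principle C on *the pilots₃*.

none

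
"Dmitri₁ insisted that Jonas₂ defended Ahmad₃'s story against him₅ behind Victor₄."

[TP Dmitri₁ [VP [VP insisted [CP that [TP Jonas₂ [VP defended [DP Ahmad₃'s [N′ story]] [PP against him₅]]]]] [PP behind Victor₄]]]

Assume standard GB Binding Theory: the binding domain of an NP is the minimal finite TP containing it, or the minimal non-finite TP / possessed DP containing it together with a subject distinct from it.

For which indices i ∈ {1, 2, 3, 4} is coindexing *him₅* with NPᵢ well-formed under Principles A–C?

*him* is a pronoun, so Principle B applies: it must be free in its binding domain.
Binding domain of *him₅*: the embedded TP, whose subject is Jonas₂.
*Dmitri₁* c-commands the pronoun but from outside its binding domain, and is not c-commanded by it → coindexation permitted.
*Jonas₂* c-commands the pronoun within its binding domain → coindexation would violate Principle B.
*Ahmad₃* and the pronoun do not c-command one another → neither Principle B nor Principle C is at stake; coindexation permitted.
*Victor₄* and the pronoun do not c-command one another → neither Principle B nor Principle C is at stake; coindexation permitted.

{1, 3, 4}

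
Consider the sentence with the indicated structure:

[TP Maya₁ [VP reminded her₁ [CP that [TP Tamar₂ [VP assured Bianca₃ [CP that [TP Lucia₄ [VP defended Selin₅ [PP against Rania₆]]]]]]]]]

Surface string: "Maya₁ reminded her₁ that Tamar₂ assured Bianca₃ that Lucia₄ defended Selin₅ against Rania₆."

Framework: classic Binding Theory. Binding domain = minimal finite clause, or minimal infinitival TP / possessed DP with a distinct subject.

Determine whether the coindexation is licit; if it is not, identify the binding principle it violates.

The two coindexed NPs are *Maya₁* and *her₁*.
*her₁* is a pronoun. Its binding domain is the matrix TP, whose subject is Maya₁.
*Maya₁* c-commands it within that domain and carries the same index.
The pronoun is locally bound → Principle B violation.

Principle B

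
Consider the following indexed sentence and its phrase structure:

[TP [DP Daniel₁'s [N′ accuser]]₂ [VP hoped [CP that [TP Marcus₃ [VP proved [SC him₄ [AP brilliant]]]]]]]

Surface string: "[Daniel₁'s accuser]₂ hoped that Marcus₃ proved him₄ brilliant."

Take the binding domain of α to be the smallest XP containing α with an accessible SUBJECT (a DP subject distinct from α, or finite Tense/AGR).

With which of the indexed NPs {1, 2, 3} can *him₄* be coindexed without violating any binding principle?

{1, 2}

*him* is a pronoun, so Principle B applies: it must be free in its binding domain.
Binding domain of *him₄*: the embedded TP, whose subject is Marcus₃.
*Daniel₁* and the pronoun do not c-command one another → neither Principle B nor Principle C is at stake; coindexation permitted.
*[Daniel₁'s accuser]₂* c-commands the pronoun but from outside its binding domain, and is not c-commanded by it → coindexation permitted.
*Marcus₃* c-commands the pronoun within its binding domain → coindexation would violate Principle B.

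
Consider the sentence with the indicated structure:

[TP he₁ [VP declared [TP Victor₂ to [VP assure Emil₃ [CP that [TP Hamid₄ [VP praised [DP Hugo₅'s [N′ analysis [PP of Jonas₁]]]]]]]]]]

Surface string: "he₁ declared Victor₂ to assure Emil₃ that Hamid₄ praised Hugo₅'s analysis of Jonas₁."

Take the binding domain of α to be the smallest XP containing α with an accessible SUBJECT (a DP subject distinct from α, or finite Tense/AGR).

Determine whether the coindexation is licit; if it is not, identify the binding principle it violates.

Principle C

The two coindexed NPs are *he₁* and *Jonas₁*.
*Jonas₁* is an R-expression. Principle C requires it to be free everywhere.
*he₁* c-commands it and carries the same index.
The R-expression is bound → Principle C violation.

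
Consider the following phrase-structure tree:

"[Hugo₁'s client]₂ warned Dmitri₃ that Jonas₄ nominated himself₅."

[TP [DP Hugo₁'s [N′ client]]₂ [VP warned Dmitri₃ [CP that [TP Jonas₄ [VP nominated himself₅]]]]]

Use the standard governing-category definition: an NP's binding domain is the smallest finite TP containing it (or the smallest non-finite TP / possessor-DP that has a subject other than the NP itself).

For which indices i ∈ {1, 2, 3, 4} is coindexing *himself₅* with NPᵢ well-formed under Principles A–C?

{4}

*himself* is an anaphor, so Principle A applies: it must be bound in its binding domain.
Binding domain of *himself₅*: the embedded TP, whose subject is Jonas₄.
*Hugo₁* does not c-command the anaphor → cannot bind it.
*[Hugo₁'s client]₂* c-commands the anaphor but is outside its binding domain → cannot satisfy Principle A.
*Dmitri₃* c-commands the anaphor but is outside its binding domain → cannot satisfy Principle A.
*Jonas₄* c-commands the anaphor within its binding domain → licit binder.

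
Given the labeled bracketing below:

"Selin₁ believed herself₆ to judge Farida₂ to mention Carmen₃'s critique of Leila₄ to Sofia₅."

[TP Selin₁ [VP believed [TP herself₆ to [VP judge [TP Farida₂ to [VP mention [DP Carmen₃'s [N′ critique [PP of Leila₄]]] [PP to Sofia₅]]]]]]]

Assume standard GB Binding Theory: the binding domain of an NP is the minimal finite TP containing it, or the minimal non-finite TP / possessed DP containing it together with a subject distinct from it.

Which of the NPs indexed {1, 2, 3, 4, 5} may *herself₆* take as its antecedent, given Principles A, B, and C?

{1}

*herself* is an anaphor, so Principle A applies: it must be bound in its binding domain.
Binding domain of *herself₆*: the matrix TP, whose subject is Selin₁.
*Selin₁* c-commands the anaphor within its binding domain → licit binder.
*Farida₂* does not c-command the anaphor → cannot bind it.
*Carmen₃* does not c-command the anaphor → cannot bind it.
*Leila₄* does not c-command the anaphor → cannot bind it.
*Sofia₅* does not c-command the anaphor → cannot bind it.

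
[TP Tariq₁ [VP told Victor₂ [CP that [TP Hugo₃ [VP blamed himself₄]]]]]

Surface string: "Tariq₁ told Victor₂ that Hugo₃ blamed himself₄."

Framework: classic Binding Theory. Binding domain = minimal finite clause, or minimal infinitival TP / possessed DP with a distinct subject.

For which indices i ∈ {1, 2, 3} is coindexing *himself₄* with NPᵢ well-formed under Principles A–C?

{3}

*himself* is an anaphor, so Principle A applies: it must be bound in its binding domain.
Binding domain of *himself₄*: the embedded TP, whose subject is Hugo₃.
*Tariq₁* c-commands the anaphor but is outside its binding domain → cannot satisfy Principle A.
*Victor₂* c-commands the anaphor but is outside its binding domain → cannot satisfy Principle A.
*Hugo₃* c-commands the anaphor within its binding domain → licit binder.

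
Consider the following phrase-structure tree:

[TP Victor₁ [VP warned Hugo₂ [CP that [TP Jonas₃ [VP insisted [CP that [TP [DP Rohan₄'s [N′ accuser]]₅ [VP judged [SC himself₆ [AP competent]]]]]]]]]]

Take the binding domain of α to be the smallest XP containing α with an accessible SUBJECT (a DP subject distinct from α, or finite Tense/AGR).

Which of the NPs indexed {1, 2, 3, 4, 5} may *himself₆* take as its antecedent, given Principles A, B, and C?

{5}

*himself* is an anaphor, so Principle A applies: it must be bound in its binding domain.
Binding domain of *himself₆*: the embedded TP, whose subject is [Rohan₄'s accuser]₅.
*Victor₁* c-commands the anaphor but is outside its binding domain → cannot satisfy Principle A.
*Hugo₂* c-commands the anaphor but is outside its binding domain → cannot satisfy Principle A.
*Jonas₃* c-commands the anaphor but is outside its binding domain → cannot satisfy Principle A.
*Rohan₄* does not c-command the anaphor → cannot bind it.
*[Rohan₄'s accuser]₅* c-commands the anaphor within its binding domain → licit binder.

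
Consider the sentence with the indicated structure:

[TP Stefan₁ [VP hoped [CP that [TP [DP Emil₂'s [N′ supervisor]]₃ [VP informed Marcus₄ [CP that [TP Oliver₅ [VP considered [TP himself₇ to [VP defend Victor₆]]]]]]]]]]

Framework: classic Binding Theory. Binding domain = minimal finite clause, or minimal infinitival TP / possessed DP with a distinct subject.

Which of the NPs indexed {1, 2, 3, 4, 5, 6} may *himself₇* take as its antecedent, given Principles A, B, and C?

{5}

*himself* is an anaphor, so Principle A applies: it must be bound in its binding domain.
Binding domain of *himself₇*: the embedded TP, whose subject is Oliver₅.
*Stefan₁* c-commands the anaphor but is outside its binding domain → cannot satisfy Principle A.
*Emil₂* does not c-command the anaphor → cannot bind it.
*[Emil₂'s supervisor]₃* c-commands the anaphor but is outside its binding domain → cannot satisfy Principle A.
*Marcus₄* c-commands the anaphor but is outside its binding domain → cannot satisfy Principle A.
*Oliver₅* c-commands the anaphor within its binding domain → licit binder.
*Victor₆* does not c-command the anaphor → cannot bind it.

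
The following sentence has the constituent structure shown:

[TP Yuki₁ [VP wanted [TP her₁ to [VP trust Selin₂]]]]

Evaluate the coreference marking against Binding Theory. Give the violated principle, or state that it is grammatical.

The two coindexed NPs are *Yuki₁* and *her₁*.
*her₁* is a pronoun. Its binding domain is the matrix TP, whose subject is Yuki₁.
*Yuki₁* c-commands it within that domain and carries the same index.
The pronoun is locally bound → Principle B violation.

Principle B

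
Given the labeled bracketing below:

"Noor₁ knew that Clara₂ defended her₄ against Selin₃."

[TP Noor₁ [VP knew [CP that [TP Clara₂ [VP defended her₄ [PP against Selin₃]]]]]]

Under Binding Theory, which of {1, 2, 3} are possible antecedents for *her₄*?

{1}

*her* is a pronoun, so Principle B applies: it must be free in its binding domain.
Binding domain of *her₄*: the embedded TP, whose subject is Clara₂.
*Noor₁* c-commands the pronoun but from outside its binding domain, and is not c-commanded by it → coindexation permitted.
*Clara₂* c-commands the pronoun within its binding domain → coindexation would violate Principle B.
*Selin₃*: the pronoun c-commands this R-expression → coindexation would violate Principle C on *Selin₃*.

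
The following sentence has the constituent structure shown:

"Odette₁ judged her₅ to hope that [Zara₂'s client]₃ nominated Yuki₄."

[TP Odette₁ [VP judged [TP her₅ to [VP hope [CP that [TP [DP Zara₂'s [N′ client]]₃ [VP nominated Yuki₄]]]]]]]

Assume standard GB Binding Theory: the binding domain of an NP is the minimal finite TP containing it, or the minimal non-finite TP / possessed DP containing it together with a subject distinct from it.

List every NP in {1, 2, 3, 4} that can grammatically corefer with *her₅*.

none

*her* is a pronoun, so Principle B applies: it must be free in its binding domain.
Binding domain of *her₅*: the matrix TP, whose subject is Odette₁.
*Odette₁* c-commands the pronoun within its binding domain → coindexation would violate Principle B.
*Zara₂*: the pronoun c-commands this R-expression → coindexation would violate Principle C on *Zara₂*.
*[Zara₂'s client]₃*: the pronoun c-commands this R-expression → coindexation would violate Principle C on *[Zara₂'s client]₃*.
*Yuki₄*: the pronoun c-commands this R-expression → coindexation would violate Principle C on *Yuki₄*.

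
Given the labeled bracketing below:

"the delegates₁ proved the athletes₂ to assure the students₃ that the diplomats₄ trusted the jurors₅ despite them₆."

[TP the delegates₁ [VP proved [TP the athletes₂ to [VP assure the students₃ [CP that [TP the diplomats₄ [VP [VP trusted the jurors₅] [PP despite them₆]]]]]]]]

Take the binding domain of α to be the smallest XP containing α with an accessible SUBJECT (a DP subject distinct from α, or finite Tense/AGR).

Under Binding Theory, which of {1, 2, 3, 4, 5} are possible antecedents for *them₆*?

{1, 2, 3, 5}

*them* is a pronoun, so Principle B applies: it must be free in its binding domain.
Binding domain of *them₆*: the embedded TP, whose subject is the diplomats₄.
*the delegates₁* c-commands the pronoun but from outside its binding domain, and is not c-commanded by it → coindexation permitted.
*the athletes₂* c-commands the pronoun but from outside its binding domain, and is not c-commanded by it → coindexation permitted.
*the students₃* c-commands the pronoun but from outside its binding domain, and is not c-commanded by it → coindexation permitted.
*the diplomats₄* c-commands the pronoun within its binding domain → coindexation would violate Principle B.
*the jurors₅* and the pronoun do not c-command one another → neither Principle B nor Principle C is at stake; coindexation permitted.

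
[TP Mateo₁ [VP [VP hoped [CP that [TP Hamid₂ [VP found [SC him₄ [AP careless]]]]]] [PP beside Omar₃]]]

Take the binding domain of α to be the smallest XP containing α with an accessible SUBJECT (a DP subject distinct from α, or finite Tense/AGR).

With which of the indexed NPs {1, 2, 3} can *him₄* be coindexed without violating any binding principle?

*him* is a pronoun, so Principle B applies: it must be free in its binding domain.
Binding domain of *him₄*: the embedded TP, whose subject is Hamid₂.
*Mateo₁* c-commands the pronoun but from outside its binding domain, and is not c-commanded by it → coindexation permitted.
*Hamid₂* c-commands the pronoun within its binding domain → coindexation would violate Principle B.
*Omar₃* and the pronoun do not c-command one another → neither Principle B nor Principle C is at stake; coindexation permitted.

{1, 3}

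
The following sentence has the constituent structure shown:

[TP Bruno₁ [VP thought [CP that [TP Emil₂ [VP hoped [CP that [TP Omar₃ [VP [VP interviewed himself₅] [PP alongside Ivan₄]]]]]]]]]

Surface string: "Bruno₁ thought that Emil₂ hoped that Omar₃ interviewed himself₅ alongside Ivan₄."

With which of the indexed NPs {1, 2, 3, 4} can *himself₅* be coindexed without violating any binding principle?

*himself* is an anaphor, so Principle A applies: it must be bound in its binding domain.
Binding domain of *himself₅*: the embedded TP, whose subject is Omar₃.
*Bruno₁* c-commands the anaphor but is outside its binding domain → cannot satisfy Principle A.
*Emil₂* c-commands the anaphor but is outside its binding domain → cannot satisfy Principle A.
*Omar₃* c-commands the anaphor within its binding domain → licit binder.
*Ivan₄* does not c-command the anaphor → cannot bind it.

{3}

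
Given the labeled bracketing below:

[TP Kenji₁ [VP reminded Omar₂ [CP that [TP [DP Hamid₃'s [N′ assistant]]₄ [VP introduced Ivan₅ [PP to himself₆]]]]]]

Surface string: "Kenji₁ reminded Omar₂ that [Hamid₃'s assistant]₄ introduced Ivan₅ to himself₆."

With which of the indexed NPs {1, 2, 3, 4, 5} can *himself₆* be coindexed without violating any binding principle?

{4, 5}

*himself* is an anaphor, so Principle A applies: it must be bound in its binding domain.
Binding domain of *himself₆*: the embedded TP, whose subject is [Hamid₃'s assistant]₄.
*Kenji₁* c-commands the anaphor but is outside its binding domain → cannot satisfy Principle A.
*Omar₂* c-commands the anaphor but is outside its binding domain → cannot satisfy Principle A.
*Hamid₃* does not c-command the anaphor → cannot bind it.
*[Hamid₃'s assistant]₄* c-commands the anaphor within its binding domain → licit binder.
*Ivan₅* c-commands the anaphor within its binding domain → licit binder.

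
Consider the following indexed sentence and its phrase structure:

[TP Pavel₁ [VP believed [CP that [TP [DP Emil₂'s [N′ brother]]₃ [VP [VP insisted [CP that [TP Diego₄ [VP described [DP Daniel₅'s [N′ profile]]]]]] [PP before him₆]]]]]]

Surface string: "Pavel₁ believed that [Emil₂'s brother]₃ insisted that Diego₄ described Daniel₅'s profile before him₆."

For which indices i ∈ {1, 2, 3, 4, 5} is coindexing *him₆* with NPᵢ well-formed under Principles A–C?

*him* is a pronoun, so Principle B applies: it must be free in its binding domain.
Binding domain of *him₆*: the embedded TP, whose subject is [Emil₂'s brother]₃.
*Pavel₁* c-commands the pronoun but from outside its binding domain, and is not c-commanded by it → coindexation permitted.
*Emil₂* and the pronoun do not c-command one another → neither Principle B nor Principle C is at stake; coindexation permitted.
*[Emil₂'s brother]₃* c-commands the pronoun within its binding domain → coindexation would violate Principle B.
*Diego₄* and the pronoun do not c-command one another → neither Principle B nor Principle C is at stake; coindexation permitted.
*Daniel₅* and the pronoun do not c-command one another → neither Principle B nor Principle C is at stake; coindexation permitted.

{1, 2, 4, 5}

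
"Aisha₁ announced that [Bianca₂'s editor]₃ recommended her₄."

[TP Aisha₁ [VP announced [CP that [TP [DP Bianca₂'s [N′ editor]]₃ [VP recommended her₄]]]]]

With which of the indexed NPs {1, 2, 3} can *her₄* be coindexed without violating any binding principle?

{1, 2}

*her* is a pronoun, so Principle B applies: it must be free in its binding domain.
Binding domain of *her₄*: the embedded TP, whose subject is [Bianca₂'s editor]₃.
*Aisha₁* c-commands the pronoun but from outside its binding domain, and is not c-commanded by it → coindexation permitted.
*Bianca₂* and the pronoun do not c-command one another → neither Principle B nor Principle C is at stake; coindexation permitted.
*[Bianca₂'s editor]₃* c-commands the pronoun within its binding domain → coindexation would violate Principle B.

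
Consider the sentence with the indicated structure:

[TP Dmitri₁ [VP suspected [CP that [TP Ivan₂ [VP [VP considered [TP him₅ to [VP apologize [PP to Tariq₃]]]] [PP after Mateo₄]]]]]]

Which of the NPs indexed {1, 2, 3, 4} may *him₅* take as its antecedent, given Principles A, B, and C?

*him* is a pronoun, so Principle B applies: it must be free in its binding domain.
Binding domain of *him₅*: the embedded TP, whose subject is Ivan₂.
*Dmitri₁* c-commands the pronoun but from outside its binding domain, and is not c-commanded by it → coindexation permitted.
*Ivan₂* c-commands the pronoun within its binding domain → coindexation would violate Principle B.
*Tariq₃*: the pronoun c-commands this R-expression → coindexation would violate Principle C on *Tariq₃*.
*Mateo₄* and the pronoun do not c-command one another → neither Principle B nor Principle C is at stake; coindexation permitted.

{1, 4}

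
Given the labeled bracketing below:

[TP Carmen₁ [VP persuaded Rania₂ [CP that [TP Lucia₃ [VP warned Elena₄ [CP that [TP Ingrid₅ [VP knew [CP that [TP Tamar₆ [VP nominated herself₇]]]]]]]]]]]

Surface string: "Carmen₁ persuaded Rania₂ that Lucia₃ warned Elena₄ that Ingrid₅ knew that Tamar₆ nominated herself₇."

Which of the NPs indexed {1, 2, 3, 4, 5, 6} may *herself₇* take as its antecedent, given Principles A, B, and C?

{6}

*herself* is an anaphor, so Principle A applies: it must be bound in its binding domain.
Binding domain of *herself₇*: the embedded TP, whose subject is Tamar₆.
*Carmen₁* c-commands the anaphor but is outside its binding domain → cannot satisfy Principle A.
*Rania₂* c-commands the anaphor but is outside its binding domain → cannot satisfy Principle A.
*Lucia₃* c-commands the anaphor but is outside its binding domain → cannot satisfy Principle A.
*Elena₄* c-commands the anaphor but is outside its binding domain → cannot satisfy Principle A.
*Ingrid₅* c-commands the anaphor but is outside its binding domain → cannot satisfy Principle A.
*Tamar₆* c-commands the anaphor within its binding domain → licit binder.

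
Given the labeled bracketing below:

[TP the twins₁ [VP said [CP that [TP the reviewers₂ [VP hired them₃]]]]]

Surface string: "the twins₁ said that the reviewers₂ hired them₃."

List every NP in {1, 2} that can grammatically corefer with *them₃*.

*them* is a pronoun, so Principle B applies: it must be free in its binding domain.
Binding domain of *them₃*: the embedded TP, whose subject is the reviewers₂.
*the twins₁* c-commands the pronoun but from outside its binding domain, and is not c-commanded by it → coindexation permitted.
*the reviewers₂* c-commands the pronoun within its binding domain → coindexation would violate Principle B.

{1}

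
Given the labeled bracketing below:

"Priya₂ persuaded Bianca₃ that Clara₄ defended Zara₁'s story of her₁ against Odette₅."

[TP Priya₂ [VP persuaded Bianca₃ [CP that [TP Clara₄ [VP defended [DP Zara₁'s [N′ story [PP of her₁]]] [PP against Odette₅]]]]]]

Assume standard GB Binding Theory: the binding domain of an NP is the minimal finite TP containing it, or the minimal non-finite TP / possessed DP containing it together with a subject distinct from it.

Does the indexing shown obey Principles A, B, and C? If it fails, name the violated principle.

Principle B

The two coindexed NPs are *Zara₁* and *her₁*.
*her₁* is a pronoun. Its binding domain is the possessed DP, whose subject is Zara₁.
*Zara₁* c-commands it within that domain and carries the same index.
The pronoun is locally bound → Principle B violation.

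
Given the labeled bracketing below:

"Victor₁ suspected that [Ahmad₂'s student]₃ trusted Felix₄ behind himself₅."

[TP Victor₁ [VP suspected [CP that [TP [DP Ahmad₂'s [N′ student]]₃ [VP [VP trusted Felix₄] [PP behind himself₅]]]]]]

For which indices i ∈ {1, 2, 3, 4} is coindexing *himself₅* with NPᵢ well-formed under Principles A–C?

{3}

*himself* is an anaphor, so Principle A applies: it must be bound in its binding domain.
Binding domain of *himself₅*: the embedded TP, whose subject is [Ahmad₂'s student]₃.
*Victor₁* c-commands the anaphor but is outside its binding domain → cannot satisfy Principle A.
*Ahmad₂* does not c-command the anaphor → cannot bind it.
*[Ahmad₂'s student]₃* c-commands the anaphor within its binding domain → licit binder.
*Felix₄* does not c-command the anaphor → cannot bind it.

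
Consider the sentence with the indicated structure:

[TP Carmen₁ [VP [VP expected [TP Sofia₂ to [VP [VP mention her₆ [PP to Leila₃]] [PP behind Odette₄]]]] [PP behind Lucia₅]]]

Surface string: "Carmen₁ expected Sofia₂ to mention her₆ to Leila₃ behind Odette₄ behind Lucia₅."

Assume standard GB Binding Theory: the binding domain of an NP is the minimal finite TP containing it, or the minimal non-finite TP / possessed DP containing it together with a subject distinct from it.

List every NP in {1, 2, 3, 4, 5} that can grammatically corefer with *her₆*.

{1, 4, 5}

*her* is a pronoun, so Principle B applies: it must be free in its binding domain.
Binding domain of *her₆*: the embedded TP, whose subject is Sofia₂.
*Carmen₁* c-commands the pronoun but from outside its binding domain, and is not c-commanded by it → coindexation permitted.
*Sofia₂* c-commands the pronoun within its binding domain → coindexation would violate Principle B.
*Leila₃*: the pronoun c-commands this R-expression → coindexation would violate Principle C on *Leila₃*.
*Odette₄* and the pronoun do not c-command one another → neither Principle B nor Principle C is at stake; coindexation permitted.
*Lucia₅* and the pronoun do not c-command one another → neither Principle B nor Principle C is at stake; coindexation permitted.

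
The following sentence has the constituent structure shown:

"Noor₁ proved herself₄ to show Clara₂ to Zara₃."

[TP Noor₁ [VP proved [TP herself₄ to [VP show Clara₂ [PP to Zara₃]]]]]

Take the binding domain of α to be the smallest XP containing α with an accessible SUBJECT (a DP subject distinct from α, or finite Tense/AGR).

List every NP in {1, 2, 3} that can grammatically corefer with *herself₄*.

*herself* is an anaphor, so Principle A applies: it must be bound in its binding domain.
Binding domain of *herself₄*: the matrix TP, whose subject is Noor₁.
*Noor₁* c-commands the anaphor within its binding domain → licit binder.
*Clara₂* does not c-command the anaphor → cannot bind it.
*Zara₃* does not c-command the anaphor → cannot bind it.

{1}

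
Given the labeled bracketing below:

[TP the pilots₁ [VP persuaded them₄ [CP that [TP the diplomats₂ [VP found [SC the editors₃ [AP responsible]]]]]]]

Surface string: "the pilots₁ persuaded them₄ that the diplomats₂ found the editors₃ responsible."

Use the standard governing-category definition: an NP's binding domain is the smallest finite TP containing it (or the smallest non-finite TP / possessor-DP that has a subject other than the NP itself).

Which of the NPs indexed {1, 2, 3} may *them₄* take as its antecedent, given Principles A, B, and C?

*them* is a pronoun, so Principle B applies: it must be free in its binding domain.
Binding domain of *them₄*: the matrix TP, whose subject is the pilots₁.
*the pilots₁* c-commands the pronoun within its binding domain → coindexation would violate Principle B.
*the diplomats₂*: the pronoun c-commands this R-expression → coindexation would violate Principle C on *the diplomats₂*.
*the editors₃*: the pronoun c-commands this R-expression → coindexation would violate Principle C on *the editors₃*.

none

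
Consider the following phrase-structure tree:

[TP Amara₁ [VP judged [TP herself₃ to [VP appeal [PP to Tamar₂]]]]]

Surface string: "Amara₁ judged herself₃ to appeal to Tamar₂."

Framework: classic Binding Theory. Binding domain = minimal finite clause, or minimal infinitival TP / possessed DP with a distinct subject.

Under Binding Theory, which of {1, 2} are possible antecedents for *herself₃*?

{1}

*herself* is an anaphor, so Principle A applies: it must be bound in its binding domain.
Binding domain of *herself₃*: the matrix TP, whose subject is Amara₁.
*Amara₁* c-commands the anaphor within its binding domain → licit binder.
*Tamar₂* does not c-command the anaphor → cannot bind it.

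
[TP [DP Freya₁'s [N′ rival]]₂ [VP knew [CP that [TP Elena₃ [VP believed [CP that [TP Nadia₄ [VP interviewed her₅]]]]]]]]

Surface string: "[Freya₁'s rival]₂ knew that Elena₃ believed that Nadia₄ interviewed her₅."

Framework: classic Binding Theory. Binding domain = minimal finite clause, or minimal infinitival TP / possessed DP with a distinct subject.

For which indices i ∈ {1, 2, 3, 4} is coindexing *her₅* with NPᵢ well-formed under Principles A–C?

*her* is a pronoun, so Principle B applies: it must be free in its binding domain.
Binding domain of *her₅*: the embedded TP, whose subject is Nadia₄.
*Freya₁* and the pronoun do not c-command one another → neither Principle B nor Principle C is at stake; coindexation permitted.
*[Freya₁'s rival]₂* c-commands the pronoun but from outside its binding domain, and is not c-commanded by it → coindexation permitted.
*Elena₃* c-commands the pronoun but from outside its binding domain, and is not c-commanded by it → coindexation permitted.
*Nadia₄* c-commands the pronoun within its binding domain → coindexation would violate Principle B.

{1, 2, 3}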